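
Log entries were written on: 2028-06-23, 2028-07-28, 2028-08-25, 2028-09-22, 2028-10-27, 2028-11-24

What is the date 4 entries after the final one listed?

2029-03-23

These are Fridays at 28- or 35-day spacing (35, 28, 28, 35, 28).
The pattern: 4th Friday of the month.
4th Friday of December 2028: 2028-12-22.
4th Friday of January 2029: 2029-01-26.
4th Friday of February 2029: 2029-02-23.
4th Friday of March 2029: 2029-03-23.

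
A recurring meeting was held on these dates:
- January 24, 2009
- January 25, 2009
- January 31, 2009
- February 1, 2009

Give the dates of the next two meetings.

Gaps: 1, 6, 1 days — not constant, but cyclic with period 2.
The events fall on every Saturday and Sunday.
The following Saturday is February 7, 2009.
The following Sunday is February 8, 2009.

February 7, 2009; February 8, 2009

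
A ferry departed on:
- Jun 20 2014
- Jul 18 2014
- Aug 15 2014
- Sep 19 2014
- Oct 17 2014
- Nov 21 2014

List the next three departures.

Dec 19 2014, Jan 16 2015, Feb 20 2015

All dates are Fridays, 28, 28, 35, 28, 35 days apart.
Specifically, the 3rd Friday of each month.
3rd Friday of December 2014: Dec 19 2014.
3rd Friday of January 2015: Jan 16 2015.
February 2015 — 3rd Friday is Feb 20 2015.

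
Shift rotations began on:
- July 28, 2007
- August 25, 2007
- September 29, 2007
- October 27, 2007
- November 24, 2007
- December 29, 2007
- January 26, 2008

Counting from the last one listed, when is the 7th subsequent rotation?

These are Saturdays with 28, 35, 28, 28, 35, 28-day gaps.
Each is the final Saturday of its month — September 29, 2007 is past the 28th, so '4th Saturday' doesn't fit.
Last Saturday of February 2008: February 23, 2008.
Last Saturday of March 2008: March 29, 2008.
Last Saturday of April 2008: April 26, 2008.
May 2008 ends with Saturday May 31, 2008.
Last Saturday of June 2008: June 28, 2008.
July 2008 ends with Saturday July 26, 2008.
August 2008 ends with Saturday August 30, 2008.

August 30, 2008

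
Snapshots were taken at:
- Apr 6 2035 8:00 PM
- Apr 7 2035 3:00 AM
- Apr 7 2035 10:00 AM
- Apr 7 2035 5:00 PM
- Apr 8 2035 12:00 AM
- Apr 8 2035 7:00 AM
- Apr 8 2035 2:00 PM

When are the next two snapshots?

Apr 8 2035 9:00 PM, Apr 9 2035 4:00 AM

Gaps: 7, 7, 7, 7, 7, 7 hours — each event is 7 hours after the previous one.
Apr 8 2035 2:00 PM + 7 h = Apr 8 2035 9:00 PM.
Apr 8 2035 9:00 PM + 7 h = Apr 9 2035 4:00 AM.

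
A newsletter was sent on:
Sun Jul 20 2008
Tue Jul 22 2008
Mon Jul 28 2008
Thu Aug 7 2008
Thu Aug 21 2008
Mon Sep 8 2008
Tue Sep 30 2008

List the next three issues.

Sun Oct 26 2008, Tue Nov 25 2008, Mon Dec 29 2008

Intervals are 2, 6, 10, 14, 18, 22 days — an arithmetic progression with common difference 4.
Next gap: 26 days. Tue Sep 30 2008 + 26 days = Sun Oct 26 2008.
Next gap: 30 days. Sun Oct 26 2008 + 30 days = Tue Nov 25 2008.
Next gap: 34 days. Tue Nov 25 2008 + 34 days = Mon Dec 29 2008.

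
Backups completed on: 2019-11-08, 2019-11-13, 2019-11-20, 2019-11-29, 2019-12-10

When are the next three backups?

2019-12-23, 2020-01-07, 2020-01-24

Intervals are 5, 7, 9, 11 days — an arithmetic progression with common difference 2.
Next gap: 13 days. 2019-12-10 + 13 days = 2019-12-23.
Next gap: 15 days. 2019-12-23 + 15 days = 2020-01-07.
Next gap: 17 days. 2020-01-07 + 17 days = 2020-01-24.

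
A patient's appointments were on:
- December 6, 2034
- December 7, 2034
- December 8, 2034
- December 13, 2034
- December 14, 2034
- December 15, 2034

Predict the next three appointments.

December 20, 2034; December 21, 2034; December 22, 2034

Gaps: 1, 1, 5, 1, 1 days — not constant, but cyclic with period 3.
The events fall on every Wednesday, Thursday and Friday.
Next Wednesday: December 20, 2034.
The following Thursday is December 21, 2034.
Next Friday: December 22, 2034.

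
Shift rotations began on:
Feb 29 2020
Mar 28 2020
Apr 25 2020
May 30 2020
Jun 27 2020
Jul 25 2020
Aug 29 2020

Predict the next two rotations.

Sep 26 2020, Oct 31 2020

These are Saturdays with 28, 28, 35, 28, 28, 35-day gaps.
Each is the final Saturday of its month — Feb 29 2020 is past the 28th, so '4th Saturday' doesn't fit.
Last Saturday of September 2020: Sep 26 2020.
October 2020 ends with Saturday Oct 31 2020.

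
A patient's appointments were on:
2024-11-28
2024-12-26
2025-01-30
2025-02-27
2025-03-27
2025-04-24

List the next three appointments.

2025-05-29, 2025-06-26, 2025-07-31

All Thursdays; the gaps (28, 35, 28, 28, 28) vary with month length.
This is the last Thursday of each month.
May 2025 ends with Thursday 2025-05-29.
June 2025 ends with Thursday 2025-06-26.
Last Thursday of July 2025: 2025-07-31.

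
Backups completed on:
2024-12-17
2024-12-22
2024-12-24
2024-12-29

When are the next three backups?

2024-12-31, 2025-01-05, 2025-01-07

The gap pattern 5, 2, 5 repeats every 2 events.
These are the Tuesdays and Sundays of each week.
Next Tuesday: 2024-12-31.
The following Sunday is 2025-01-05.
The following Tuesday is 2025-01-07.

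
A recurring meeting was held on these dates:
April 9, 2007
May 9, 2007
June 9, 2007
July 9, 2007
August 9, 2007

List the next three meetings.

September 9, 2007; October 9, 2007; November 9, 2007

Gaps: 30, 31, 30, 31 days — not constant. Every event is on the 9th of the month.
Pattern: the 9th of each month.
Next: September 2007 → September 9, 2007.
October 2007: October 9, 2007.
Next: November 2007 → November 9, 2007.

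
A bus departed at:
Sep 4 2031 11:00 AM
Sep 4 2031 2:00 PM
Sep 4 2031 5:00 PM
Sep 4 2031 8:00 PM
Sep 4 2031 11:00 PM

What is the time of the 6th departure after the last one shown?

Sep 5 2031 5:00 PM

Gaps: 3, 3, 3, 3 hours — each event is 3 hours after the previous one.
Sep 4 2031 11:00 PM + 3 h = Sep 5 2031 2:00 AM.
Sep 5 2031 2:00 AM + 3 h = Sep 5 2031 5:00 AM.
Sep 5 2031 5:00 AM + 3 h = Sep 5 2031 8:00 AM.
Sep 5 2031 8:00 AM + 3 h = Sep 5 2031 11:00 AM.
Sep 5 2031 11:00 AM + 3 h = Sep 5 2031 2:00 PM.
Sep 5 2031 2:00 PM + 3 h = Sep 5 2031 5:00 PM.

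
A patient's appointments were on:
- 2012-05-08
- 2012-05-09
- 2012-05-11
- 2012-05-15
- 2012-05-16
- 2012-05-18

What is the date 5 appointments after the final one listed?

2012-05-30

Every event lands on a Tuesday or Wednesday or Friday (gaps cycle 1, 2, 4, 1, 2).
So the schedule is: every Tuesday, Wednesday and Friday.
Next Tuesday: 2012-05-22.
Next Wednesday: 2012-05-23.
Next Friday: 2012-05-25.
The following Tuesday is 2012-05-29.
The following Wednesday is 2012-05-30.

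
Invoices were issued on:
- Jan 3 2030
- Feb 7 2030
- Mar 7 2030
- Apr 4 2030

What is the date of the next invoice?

These are Thursdays at 28- or 35-day spacing (35, 28, 28).
The pattern: 1st Thursday of the month.
May 2030 — 1st Thursday is May 2 2030.

May 2 2030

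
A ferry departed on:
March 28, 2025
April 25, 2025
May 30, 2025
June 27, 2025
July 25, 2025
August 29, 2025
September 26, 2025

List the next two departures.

All Fridays; the gaps (28, 35, 28, 28, 35, 28) vary with month length.
This is the last Friday of each month.
Last Friday of October 2025: October 31, 2025.
Last Friday of November 2025: November 28, 2025.

October 31, 2025; November 28, 2025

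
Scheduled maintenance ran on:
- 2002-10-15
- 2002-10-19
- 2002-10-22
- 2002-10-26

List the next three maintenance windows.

2002-10-29, 2002-11-02, 2002-11-05

Every event lands on a Tuesday or Saturday (gaps cycle 4, 3, 4).
So the schedule is: every Tuesday and Saturday.
Next Tuesday: 2002-10-29.
The following Saturday is 2002-11-02.
The following Tuesday is 2002-11-05.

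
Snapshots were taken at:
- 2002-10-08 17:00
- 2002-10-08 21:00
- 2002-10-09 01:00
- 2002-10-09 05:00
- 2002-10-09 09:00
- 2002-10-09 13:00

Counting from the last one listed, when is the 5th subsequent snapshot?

The interval is a steady 4 hours (4, 4, 4, 4, 4).
2002-10-09 13:00 + 4 h = 2002-10-09 17:00.
2002-10-09 17:00 + 4 h = 2002-10-09 21:00.
2002-10-09 21:00 + 4 h = 2002-10-10 01:00.
2002-10-10 01:00 + 4 h = 2002-10-10 05:00.
2002-10-10 05:00 + 4 h = 2002-10-10 09:00.

2002-10-10 09:00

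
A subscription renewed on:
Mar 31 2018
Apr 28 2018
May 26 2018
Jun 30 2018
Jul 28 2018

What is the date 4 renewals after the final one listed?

Nov 24 2018

All Saturdays; the gaps (28, 28, 35, 28) vary with month length.
This is the last Saturday of each month.
Last Saturday of August 2018: Aug 25 2018.
Last Saturday of September 2018: Sep 29 2018.
Last Saturday of October 2018: Oct 27 2018.
November 2018 ends with Saturday Nov 24 2018.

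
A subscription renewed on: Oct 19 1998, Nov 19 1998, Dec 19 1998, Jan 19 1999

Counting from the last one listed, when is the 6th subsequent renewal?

Gaps: 31, 30, 31 days — not constant. Every event is on the 19th of the month.
Pattern: the 19th of each month.
February 1999: Feb 19 1999.
Next: March 1999 → Mar 19 1999.
April 1999: Apr 19 1999.
May 1999: May 19 1999.
Next: June 1999 → Jun 19 1999.
Next: July 1999 → Jul 19 1999.

Jul 19 1999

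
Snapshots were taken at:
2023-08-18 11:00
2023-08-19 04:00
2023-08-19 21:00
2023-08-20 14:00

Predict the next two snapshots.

2023-08-21 07:00, 2023-08-22 00:00

Gaps: 17, 17, 17 hours — each event is 17 hours after the previous one.
2023-08-20 14:00 + 17 h = 2023-08-21 07:00.
2023-08-21 07:00 + 17 h = 2023-08-22 00:00.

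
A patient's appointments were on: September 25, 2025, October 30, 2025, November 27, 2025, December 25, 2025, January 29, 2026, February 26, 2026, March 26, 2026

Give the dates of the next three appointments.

These are Thursdays with 35, 28, 28, 35, 28, 28-day gaps.
Each is the final Thursday of its month — October 30, 2025 is past the 28th, so '4th Thursday' doesn't fit.
Last Thursday of April 2026: April 30, 2026.
Last Thursday of May 2026: May 28, 2026.
Last Thursday of June 2026: June 25, 2026.

April 30, 2026; May 28, 2026; June 25, 2026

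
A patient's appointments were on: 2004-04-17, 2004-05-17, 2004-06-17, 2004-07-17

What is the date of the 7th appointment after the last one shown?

2005-02-17

Each date is the 17th; the gaps (30, 31, 30) track the month lengths.
The rule is the 17th of each month.
August 2004: 2004-08-17.
September 2004: 2004-09-17.
Next: October 2004 → 2004-10-17.
November 2004: 2004-11-17.
Next: December 2004 → 2004-12-17.
January 2005: 2005-01-17.
February 2005: 2005-02-17.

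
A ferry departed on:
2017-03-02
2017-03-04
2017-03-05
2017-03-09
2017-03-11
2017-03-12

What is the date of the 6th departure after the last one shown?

2017-03-26

Every event lands on a Thursday or Saturday or Sunday (gaps cycle 2, 1, 4, 2, 1).
So the schedule is: every Thursday, Saturday and Sunday.
Next Thursday: 2017-03-16.
The following Saturday is 2017-03-18.
Next Sunday: 2017-03-19.
The following Thursday is 2017-03-23.
The following Saturday is 2017-03-25.
Next Sunday: 2017-03-26.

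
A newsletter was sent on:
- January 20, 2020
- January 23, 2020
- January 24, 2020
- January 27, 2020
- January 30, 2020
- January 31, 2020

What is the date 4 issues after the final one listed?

February 10, 2020

The gap pattern 3, 1, 3, 3, 1 repeats every 3 events.
These are the Mondays, Thursdays and Fridays of each week.
The following Monday is February 3, 2020.
The following Thursday is February 6, 2020.
The following Friday is February 7, 2020.
The following Monday is February 10, 2020.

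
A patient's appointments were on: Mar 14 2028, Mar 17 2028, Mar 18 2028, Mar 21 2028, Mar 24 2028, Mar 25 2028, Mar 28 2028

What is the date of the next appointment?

Mar 31 2028

Gaps: 3, 1, 3, 3, 1, 3 days — not constant, but cyclic with period 3.
The events fall on every Tuesday, Friday and Saturday.
Next Friday: Mar 31 2028.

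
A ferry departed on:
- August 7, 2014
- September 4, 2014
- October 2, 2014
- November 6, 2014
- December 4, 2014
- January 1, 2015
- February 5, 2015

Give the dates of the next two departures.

These are Thursdays at 28- or 35-day spacing (28, 28, 35, 28, 28, 35).
The pattern: 1st Thursday of the month.
March 2015 — 1st Thursday is March 5, 2015.
April 2015 — 1st Thursday is April 2, 2015.

March 5, 2015; April 2, 2015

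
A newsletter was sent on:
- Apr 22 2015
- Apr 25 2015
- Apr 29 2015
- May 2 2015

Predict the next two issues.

Every event lands on a Wednesday or Saturday (gaps cycle 3, 4, 3).
So the schedule is: every Wednesday and Saturday.
Next Wednesday: May 6 2015.
The following Saturday is May 9 2015.

May 6 2015, May 9 2015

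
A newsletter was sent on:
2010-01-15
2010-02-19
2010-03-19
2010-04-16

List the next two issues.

All dates are Fridays, 35, 28, 28 days apart.
Specifically, the 3rd Friday of each month.
May 2010 — 3rd Friday is 2010-05-21.
June 2010 — 3rd Friday is 2010-06-18.

2010-05-21, 2010-06-18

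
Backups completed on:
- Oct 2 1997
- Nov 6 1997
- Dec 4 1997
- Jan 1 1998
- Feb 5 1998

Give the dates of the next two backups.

All dates are Thursdays, 35, 28, 28, 35 days apart.
Specifically, the 1st Thursday of each month.
1st Thursday of March 1998: Mar 5 1998.
1st Thursday of April 1998: Apr 2 1998.

Mar 5 1998, Apr 2 1998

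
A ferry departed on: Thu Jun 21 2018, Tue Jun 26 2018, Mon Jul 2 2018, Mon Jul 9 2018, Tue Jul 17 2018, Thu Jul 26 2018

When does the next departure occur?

Gaps: 5, 6, 7, 8, 9 days — each gap is 1 larger than the previous one.
Next gap: 10 days. Thu Jul 26 2018 + 10 days = Sun Aug 5 2018.

Sun Aug 5 2018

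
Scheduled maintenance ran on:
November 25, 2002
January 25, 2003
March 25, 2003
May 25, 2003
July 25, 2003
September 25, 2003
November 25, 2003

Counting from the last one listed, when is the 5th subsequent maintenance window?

September 25, 2004

The day-of-month is always 25 (61, 59, 61, 61, 62, 61 days between events).
So this recurs on the 25th of every 2 months.
January 2004: January 25, 2004.
March 2004: March 25, 2004.
May 2004: May 25, 2004.
July 2004: July 25, 2004.
September 2004: September 25, 2004.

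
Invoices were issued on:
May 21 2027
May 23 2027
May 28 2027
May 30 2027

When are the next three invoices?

The gap pattern 2, 5, 2 repeats every 2 events.
These are the Fridays and Sundays of each week.
The following Friday is Jun 4 2027.
Next Sunday: Jun 6 2027.
Next Friday: Jun 11 2027.

Jun 4 2027, Jun 6 2027, Jun 11 2027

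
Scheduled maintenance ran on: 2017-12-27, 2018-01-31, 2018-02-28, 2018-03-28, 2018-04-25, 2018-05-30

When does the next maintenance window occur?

Every date is a Wednesday; gaps 35, 28, 28, 28, 35 days.
Each is the last Wednesday of its month (at least one falls on the 29th or later, ruling out '4th Wednesday').
Last Wednesday of June 2018: 2018-06-27.

2018-06-27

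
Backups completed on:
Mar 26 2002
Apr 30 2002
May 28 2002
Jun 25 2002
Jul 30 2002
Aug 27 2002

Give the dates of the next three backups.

Sep 24 2002, Oct 29 2002, Nov 26 2002

These are Tuesdays with 35, 28, 28, 35, 28-day gaps.
Each is the final Tuesday of its month — Apr 30 2002 is past the 28th, so '4th Tuesday' doesn't fit.
September 2002 ends with Tuesday Sep 24 2002.
October 2002 ends with Tuesday Oct 29 2002.
Last Tuesday of November 2002: Nov 26 2002.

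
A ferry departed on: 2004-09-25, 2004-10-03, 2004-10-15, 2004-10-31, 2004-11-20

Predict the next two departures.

2004-12-14, 2005-01-11

The spacing grows by 4 each time: 8, 12, 16, 20 days.
Next gap: 24 days. 2004-11-20 + 24 days = 2004-12-14.
Next gap: 28 days. 2004-12-14 + 28 days = 2005-01-11.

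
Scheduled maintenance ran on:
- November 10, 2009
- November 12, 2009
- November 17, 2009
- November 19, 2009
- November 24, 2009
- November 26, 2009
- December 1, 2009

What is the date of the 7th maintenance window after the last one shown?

Gaps: 2, 5, 2, 5, 2, 5 days — not constant, but cyclic with period 2.
The events fall on every Tuesday and Thursday.
The following Thursday is December 3, 2009.
The following Tuesday is December 8, 2009.
The following Thursday is December 10, 2009.
The following Tuesday is December 15, 2009.
Next Thursday: December 17, 2009.
Next Tuesday: December 22, 2009.
The following Thursday is December 24, 2009.

December 24, 2009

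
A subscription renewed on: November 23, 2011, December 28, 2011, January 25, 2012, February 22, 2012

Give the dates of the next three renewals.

March 28, 2012; April 25, 2012; May 23, 2012

Gaps: 35, 28, 28 days — a mix of 28 and 35. Every date is a Wednesday.
Each is the 4th Wednesday of its month.
4th Wednesday of March 2012: March 28, 2012.
April 2012 — 4th Wednesday is April 25, 2012.
May 2012 — 4th Wednesday is May 23, 2012.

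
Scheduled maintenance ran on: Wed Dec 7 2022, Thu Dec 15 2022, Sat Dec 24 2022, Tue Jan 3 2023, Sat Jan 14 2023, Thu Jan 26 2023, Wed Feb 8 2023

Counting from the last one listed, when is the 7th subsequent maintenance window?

Wed Jun 7 2023

The spacing grows by 1 each time: 8, 9, 10, 11, 12, 13 days.
Next gap: 14 days. Wed Feb 8 2023 + 14 days = Wed Feb 22 2023.
Next gap: 15 days. Wed Feb 22 2023 + 15 days = Thu Mar 9 2023.
Next gap: 16 days. Thu Mar 9 2023 + 16 days = Sat Mar 25 2023.
Next gap: 17 days. Sat Mar 25 2023 + 17 days = Tue Apr 11 2023.
Next gap: 18 days. Tue Apr 11 2023 + 18 days = Sat Apr 29 2023.
Next gap: 19 days. Sat Apr 29 2023 + 19 days = Thu May 18 2023.
Next gap: 20 days. Thu May 18 2023 + 20 days = Wed Jun 7 2023.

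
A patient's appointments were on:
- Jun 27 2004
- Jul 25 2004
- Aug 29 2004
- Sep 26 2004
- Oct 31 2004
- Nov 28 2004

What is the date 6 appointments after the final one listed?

These are Sundays with 28, 35, 28, 35, 28-day gaps.
Each is the final Sunday of its month — Aug 29 2004 is past the 28th, so '4th Sunday' doesn't fit.
December 2004 ends with Sunday Dec 26 2004.
January 2005 ends with Sunday Jan 30 2005.
Last Sunday of February 2005: Feb 27 2005.
Last Sunday of March 2005: Mar 27 2005.
Last Sunday of April 2005: Apr 24 2005.
Last Sunday of May 2005: May 29 2005.

May 29 2005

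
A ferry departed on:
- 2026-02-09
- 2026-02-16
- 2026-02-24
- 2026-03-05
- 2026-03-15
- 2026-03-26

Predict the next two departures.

2026-04-07, 2026-04-20

Gaps: 7, 8, 9, 10, 11 days — each gap is 1 larger than the previous one.
Next gap: 12 days. 2026-03-26 + 12 days = 2026-04-07.
Next gap: 13 days. 2026-04-07 + 13 days = 2026-04-20.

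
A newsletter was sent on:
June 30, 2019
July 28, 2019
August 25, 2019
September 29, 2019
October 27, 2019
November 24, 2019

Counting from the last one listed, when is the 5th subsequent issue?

April 26, 2020

All Sundays; the gaps (28, 28, 35, 28, 28) vary with month length.
This is the last Sunday of each month.
Last Sunday of December 2019: December 29, 2019.
January 2020 ends with Sunday January 26, 2020.
Last Sunday of February 2020: February 23, 2020.
March 2020 ends with Sunday March 29, 2020.
Last Sunday of April 2020: April 26, 2020.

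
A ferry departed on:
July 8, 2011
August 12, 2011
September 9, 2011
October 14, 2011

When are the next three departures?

Gaps: 35, 28, 35 days — a mix of 28 and 35. Every date is a Friday.
Each is the 2nd Friday of its month.
2nd Friday of November 2011: November 11, 2011.
December 2011 — 2nd Friday is December 9, 2011.
2nd Friday of January 2012: January 13, 2012.

November 11, 2011; December 9, 2011; January 13, 2012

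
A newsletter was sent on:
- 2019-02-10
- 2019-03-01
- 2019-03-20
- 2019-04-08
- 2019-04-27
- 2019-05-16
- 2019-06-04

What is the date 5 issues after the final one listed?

2019-09-07

The spacing is 19, 19, 19, 19, 19, 19 days — always 19 days.
2019-06-04 + 19 days = 2019-06-23.
2019-06-23 + 19 days = 2019-07-12.
2019-07-12 + 19 days = 2019-07-31.
2019-07-31 + 19 days = 2019-08-19.
2019-08-19 + 19 days = 2019-09-07.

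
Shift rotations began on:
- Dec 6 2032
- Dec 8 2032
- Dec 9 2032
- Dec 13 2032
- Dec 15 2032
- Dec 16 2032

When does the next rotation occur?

Gaps: 2, 1, 4, 2, 1 days — not constant, but cyclic with period 3.
The events fall on every Monday, Wednesday and Thursday.
Next Monday: Dec 20 2032.

Dec 20 2032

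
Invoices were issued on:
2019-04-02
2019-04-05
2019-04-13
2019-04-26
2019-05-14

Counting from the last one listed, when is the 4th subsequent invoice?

Intervals are 3, 8, 13, 18 days — an arithmetic progression with common difference 5.
Next gap: 23 days. 2019-05-14 + 23 days = 2019-06-06.
Next gap: 28 days. 2019-06-06 + 28 days = 2019-07-04.
Next gap: 33 days. 2019-07-04 + 33 days = 2019-08-06.
Next gap: 38 days. 2019-08-06 + 38 days = 2019-09-13.

2019-09-13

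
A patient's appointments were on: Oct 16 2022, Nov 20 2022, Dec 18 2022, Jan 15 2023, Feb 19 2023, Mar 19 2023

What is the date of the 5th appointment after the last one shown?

Aug 20 2023

All dates are Sundays, 35, 28, 28, 35, 28 days apart.
Specifically, the 3rd Sunday of each month.
April 2023 — 3rd Sunday is Apr 16 2023.
3rd Sunday of May 2023: May 21 2023.
June 2023 — 3rd Sunday is Jun 18 2023.
3rd Sunday of July 2023: Jul 16 2023.
3rd Sunday of August 2023: Aug 20 2023.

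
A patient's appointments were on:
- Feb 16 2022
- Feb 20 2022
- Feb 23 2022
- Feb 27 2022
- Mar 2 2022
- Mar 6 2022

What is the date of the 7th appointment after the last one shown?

Gaps: 4, 3, 4, 3, 4 days — not constant, but cyclic with period 2.
The events fall on every Wednesday and Sunday.
The following Wednesday is Mar 9 2022.
The following Sunday is Mar 13 2022.
The following Wednesday is Mar 16 2022.
The following Sunday is Mar 20 2022.
The following Wednesday is Mar 23 2022.
Next Sunday: Mar 27 2022.
The following Wednesday is Mar 30 2022.

Mar 30 2022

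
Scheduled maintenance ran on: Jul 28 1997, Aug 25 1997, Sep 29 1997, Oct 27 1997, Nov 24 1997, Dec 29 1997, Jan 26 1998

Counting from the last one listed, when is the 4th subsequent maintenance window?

May 25 1998

Every date is a Monday; gaps 28, 35, 28, 28, 35, 28 days.
Each is the last Monday of its month (at least one falls on the 29th or later, ruling out '4th Monday').
Last Monday of February 1998: Feb 23 1998.
Last Monday of March 1998: Mar 30 1998.
Last Monday of April 1998: Apr 27 1998.
Last Monday of May 1998: May 25 1998.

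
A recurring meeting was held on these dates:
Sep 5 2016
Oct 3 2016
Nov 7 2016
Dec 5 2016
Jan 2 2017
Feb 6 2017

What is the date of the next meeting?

Gaps: 28, 35, 28, 28, 35 days — a mix of 28 and 35. Every date is a Monday.
Each is the 1st Monday of its month.
1st Monday of March 2017: Mar 6 2017.

Mar 6 2017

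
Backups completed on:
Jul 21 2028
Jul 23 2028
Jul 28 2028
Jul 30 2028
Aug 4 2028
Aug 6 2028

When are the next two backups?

Every event lands on a Friday or Sunday (gaps cycle 2, 5, 2, 5, 2).
So the schedule is: every Friday and Sunday.
The following Friday is Aug 11 2028.
Next Sunday: Aug 13 2028.

Aug 11 2028, Aug 13 2028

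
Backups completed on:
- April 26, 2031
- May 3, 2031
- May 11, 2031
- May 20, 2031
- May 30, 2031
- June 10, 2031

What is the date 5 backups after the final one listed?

Intervals are 7, 8, 9, 10, 11 days — an arithmetic progression with common difference 1.
Next gap: 12 days. June 10, 2031 + 12 days = June 22, 2031.
Next gap: 13 days. June 22, 2031 + 13 days = July 5, 2031.
Next gap: 14 days. July 5, 2031 + 14 days = July 19, 2031.
Next gap: 15 days. July 19, 2031 + 15 days = August 3, 2031.
Next gap: 16 days. August 3, 2031 + 16 days = August 19, 2031.

August 19, 2031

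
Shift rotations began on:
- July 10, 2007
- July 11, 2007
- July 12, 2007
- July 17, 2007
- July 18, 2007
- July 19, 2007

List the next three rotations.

July 24, 2007; July 25, 2007; July 26, 2007

Every event lands on a Tuesday or Wednesday or Thursday (gaps cycle 1, 1, 5, 1, 1).
So the schedule is: every Tuesday, Wednesday and Thursday.
The following Tuesday is July 24, 2007.
The following Wednesday is July 25, 2007.
The following Thursday is July 26, 2007.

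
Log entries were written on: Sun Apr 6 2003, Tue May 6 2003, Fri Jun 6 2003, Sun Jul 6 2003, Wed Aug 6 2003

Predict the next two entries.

Gaps: 30, 31, 30, 31 days — not constant. Every event is on the 6th of the month.
Pattern: the 6th of each month.
September 2003: Sat Sep 6 2003.
October 2003: Mon Oct 6 2003.

Sat Sep 6 2003, Mon Oct 6 2003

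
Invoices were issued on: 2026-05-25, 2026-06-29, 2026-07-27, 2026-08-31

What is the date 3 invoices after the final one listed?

2026-11-30

Every date is a Monday; gaps 35, 28, 35 days.
Each is the last Monday of its month (at least one falls on the 29th or later, ruling out '4th Monday').
Last Monday of September 2026: 2026-09-28.
Last Monday of October 2026: 2026-10-26.
Last Monday of November 2026: 2026-11-30.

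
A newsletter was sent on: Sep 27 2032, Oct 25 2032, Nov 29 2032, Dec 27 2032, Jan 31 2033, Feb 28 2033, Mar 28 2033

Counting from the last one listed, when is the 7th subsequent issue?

These are Mondays with 28, 35, 28, 35, 28, 28-day gaps.
Each is the final Monday of its month — Nov 29 2032 is past the 28th, so '4th Monday' doesn't fit.
Last Monday of April 2033: Apr 25 2033.
Last Monday of May 2033: May 30 2033.
Last Monday of June 2033: Jun 27 2033.
Last Monday of July 2033: Jul 25 2033.
Last Monday of August 2033: Aug 29 2033.
September 2033 ends with Monday Sep 26 2033.
October 2033 ends with Monday Oct 31 2033.

Oct 31 2033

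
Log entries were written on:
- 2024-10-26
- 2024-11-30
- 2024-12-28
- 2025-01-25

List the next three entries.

2025-02-22, 2025-03-29, 2025-04-26

These are Saturdays with 35, 28, 28-day gaps.
Each is the final Saturday of its month — 2024-11-30 is past the 28th, so '4th Saturday' doesn't fit.
February 2025 ends with Saturday 2025-02-22.
Last Saturday of March 2025: 2025-03-29.
April 2025 ends with Saturday 2025-04-26.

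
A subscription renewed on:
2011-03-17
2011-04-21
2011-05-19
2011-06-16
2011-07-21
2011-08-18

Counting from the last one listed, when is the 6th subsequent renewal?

These are Thursdays at 28- or 35-day spacing (35, 28, 28, 35, 28).
The pattern: 3rd Thursday of the month.
3rd Thursday of September 2011: 2011-09-15.
October 2011 — 3rd Thursday is 2011-10-20.
November 2011 — 3rd Thursday is 2011-11-17.
3rd Thursday of December 2011: 2011-12-15.
January 2012 — 3rd Thursday is 2012-01-19.
3rd Thursday of February 2012: 2012-02-16.

2012-02-16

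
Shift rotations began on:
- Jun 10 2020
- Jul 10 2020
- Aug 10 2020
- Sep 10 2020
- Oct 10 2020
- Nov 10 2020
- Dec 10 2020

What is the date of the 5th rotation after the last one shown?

Gaps: 30, 31, 31, 30, 31, 30 days — not constant. Every event is on the 10th of the month.
Pattern: the 10th of each month.
Next: January 2021 → Jan 10 2021.
February 2021: Feb 10 2021.
March 2021: Mar 10 2021.
Next: April 2021 → Apr 10 2021.
Next: May 2021 → May 10 2021.

May 10 2021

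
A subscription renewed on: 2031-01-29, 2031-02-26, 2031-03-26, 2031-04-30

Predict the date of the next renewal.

2031-05-28

These are Wednesdays with 28, 28, 35-day gaps.
Each is the final Wednesday of its month — 2031-01-29 is past the 28th, so '4th Wednesday' doesn't fit.
May 2031 ends with Wednesday 2031-05-28.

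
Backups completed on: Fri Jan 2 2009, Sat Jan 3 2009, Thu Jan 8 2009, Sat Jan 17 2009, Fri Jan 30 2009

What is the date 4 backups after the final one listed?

Sat May 2 2009

The spacing grows by 4 each time: 1, 5, 9, 13 days.
Next gap: 17 days. Fri Jan 30 2009 + 17 days = Mon Feb 16 2009.
Next gap: 21 days. Mon Feb 16 2009 + 21 days = Mon Mar 9 2009.
Next gap: 25 days. Mon Mar 9 2009 + 25 days = Fri Apr 3 2009.
Next gap: 29 days. Fri Apr 3 2009 + 29 days = Sat May 2 2009.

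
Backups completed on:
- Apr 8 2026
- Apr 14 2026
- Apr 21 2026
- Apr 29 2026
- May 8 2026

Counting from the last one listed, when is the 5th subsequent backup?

Jul 7 2026

The spacing grows by 1 each time: 6, 7, 8, 9 days.
Next gap: 10 days. May 8 2026 + 10 days = May 18 2026.
Next gap: 11 days. May 18 2026 + 11 days = May 29 2026.
Next gap: 12 days. May 29 2026 + 12 days = Jun 10 2026.
Next gap: 13 days. Jun 10 2026 + 13 days = Jun 23 2026.
Next gap: 14 days. Jun 23 2026 + 14 days = Jul 7 2026.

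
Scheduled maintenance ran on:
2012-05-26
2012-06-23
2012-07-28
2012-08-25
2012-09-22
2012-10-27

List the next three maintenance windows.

These are Saturdays at 28- or 35-day spacing (28, 35, 28, 28, 35).
The pattern: 4th Saturday of the month.
November 2012 — 4th Saturday is 2012-11-24.
4th Saturday of December 2012: 2012-12-22.
4th Saturday of January 2013: 2013-01-26.

2012-11-24, 2012-12-22, 2013-01-26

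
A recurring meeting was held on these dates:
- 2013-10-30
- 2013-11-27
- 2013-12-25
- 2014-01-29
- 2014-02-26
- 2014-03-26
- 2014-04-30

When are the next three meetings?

These are Wednesdays with 28, 28, 35, 28, 28, 35-day gaps.
Each is the final Wednesday of its month — 2013-10-30 is past the 28th, so '4th Wednesday' doesn't fit.
Last Wednesday of May 2014: 2014-05-28.
Last Wednesday of June 2014: 2014-06-25.
July 2014 ends with Wednesday 2014-07-30.

2014-05-28, 2014-06-25, 2014-07-30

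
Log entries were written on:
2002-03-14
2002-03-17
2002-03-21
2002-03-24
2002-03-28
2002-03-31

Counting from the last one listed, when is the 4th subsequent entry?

The gap pattern 3, 4, 3, 4, 3 repeats every 2 events.
These are the Thursdays and Sundays of each week.
Next Thursday: 2002-04-04.
The following Sunday is 2002-04-07.
Next Thursday: 2002-04-11.
The following Sunday is 2002-04-14.

2002-04-14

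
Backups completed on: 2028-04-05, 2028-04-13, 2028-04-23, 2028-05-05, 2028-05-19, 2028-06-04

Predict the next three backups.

2028-06-22, 2028-07-12, 2028-08-03

Intervals are 8, 10, 12, 14, 16 days — an arithmetic progression with common difference 2.
Next gap: 18 days. 2028-06-04 + 18 days = 2028-06-22.
Next gap: 20 days. 2028-06-22 + 20 days = 2028-07-12.
Next gap: 22 days. 2028-07-12 + 22 days = 2028-08-03.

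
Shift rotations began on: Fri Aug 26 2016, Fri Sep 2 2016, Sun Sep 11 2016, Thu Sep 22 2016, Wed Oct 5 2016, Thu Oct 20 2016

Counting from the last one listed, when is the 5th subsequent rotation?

Thu Feb 2 2017

The spacing grows by 2 each time: 7, 9, 11, 13, 15 days.
Next gap: 17 days. Thu Oct 20 2016 + 17 days = Sun Nov 6 2016.
Next gap: 19 days. Sun Nov 6 2016 + 19 days = Fri Nov 25 2016.
Next gap: 21 days. Fri Nov 25 2016 + 21 days = Fri Dec 16 2016.
Next gap: 23 days. Fri Dec 16 2016 + 23 days = Sun Jan 8 2017.
Next gap: 25 days. Sun Jan 8 2017 + 25 days = Thu Feb 2 2017.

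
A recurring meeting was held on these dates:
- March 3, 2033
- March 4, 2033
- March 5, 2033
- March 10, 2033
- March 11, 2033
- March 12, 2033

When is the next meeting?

March 17, 2033

Gaps: 1, 1, 5, 1, 1 days — not constant, but cyclic with period 3.
The events fall on every Thursday, Friday and Saturday.
Next Thursday: March 17, 2033.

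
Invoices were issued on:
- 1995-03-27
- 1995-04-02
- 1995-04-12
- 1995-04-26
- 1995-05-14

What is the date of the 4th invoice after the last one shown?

1995-09-03

Intervals are 6, 10, 14, 18 days — an arithmetic progression with common difference 4.
Next gap: 22 days. 1995-05-14 + 22 days = 1995-06-05.
Next gap: 26 days. 1995-06-05 + 26 days = 1995-07-01.
Next gap: 30 days. 1995-07-01 + 30 days = 1995-07-31.
Next gap: 34 days. 1995-07-31 + 34 days = 1995-09-03.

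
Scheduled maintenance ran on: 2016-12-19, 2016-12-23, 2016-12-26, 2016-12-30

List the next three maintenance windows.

2017-01-02, 2017-01-06, 2017-01-09

Gaps: 4, 3, 4 days — not constant, but cyclic with period 2.
The events fall on every Monday and Friday.
The following Monday is 2017-01-02.
The following Friday is 2017-01-06.
Next Monday: 2017-01-09.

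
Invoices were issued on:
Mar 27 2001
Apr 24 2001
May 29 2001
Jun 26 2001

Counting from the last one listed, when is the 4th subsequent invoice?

All Tuesdays; the gaps (28, 35, 28) vary with month length.
This is the last Tuesday of each month.
July 2001 ends with Tuesday Jul 31 2001.
August 2001 ends with Tuesday Aug 28 2001.
Last Tuesday of September 2001: Sep 25 2001.
Last Tuesday of October 2001: Oct 30 2001.

Oct 30 2001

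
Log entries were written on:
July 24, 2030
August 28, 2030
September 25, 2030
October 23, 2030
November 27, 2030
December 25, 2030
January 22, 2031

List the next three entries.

February 26, 2031; March 26, 2031; April 23, 2031

Gaps: 35, 28, 28, 35, 28, 28 days — a mix of 28 and 35. Every date is a Wednesday.
Each is the 4th Wednesday of its month.
February 2031 — 4th Wednesday is February 26, 2031.
March 2031 — 4th Wednesday is March 26, 2031.
April 2031 — 4th Wednesday is April 23, 2031.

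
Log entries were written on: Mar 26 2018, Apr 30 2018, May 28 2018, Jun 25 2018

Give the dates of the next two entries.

Jul 30 2018, Aug 27 2018

All Mondays; the gaps (35, 28, 28) vary with month length.
This is the last Monday of each month.
July 2018 ends with Monday Jul 30 2018.
Last Monday of August 2018: Aug 27 2018.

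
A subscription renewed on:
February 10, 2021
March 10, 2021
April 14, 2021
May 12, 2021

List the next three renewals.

June 9, 2021; July 14, 2021; August 11, 2021

Gaps: 28, 35, 28 days — a mix of 28 and 35. Every date is a Wednesday.
Each is the 2nd Wednesday of its month.
2nd Wednesday of June 2021: June 9, 2021.
2nd Wednesday of July 2021: July 14, 2021.
2nd Wednesday of August 2021: August 11, 2021.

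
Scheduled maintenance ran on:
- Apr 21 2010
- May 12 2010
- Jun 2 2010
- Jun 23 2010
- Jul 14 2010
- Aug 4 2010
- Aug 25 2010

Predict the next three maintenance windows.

Sep 15 2010, Oct 6 2010, Oct 27 2010

Every event comes 21 days after the last (21, 21, 21, 21, 21, 21).
Aug 25 2010 + 21 days = Sep 15 2010.
Sep 15 2010 + 21 days = Oct 6 2010.
Oct 6 2010 + 21 days = Oct 27 2010.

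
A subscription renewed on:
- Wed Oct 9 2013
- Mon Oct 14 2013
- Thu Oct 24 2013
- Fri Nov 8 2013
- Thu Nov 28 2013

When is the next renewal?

Mon Dec 23 2013

The spacing grows by 5 each time: 5, 10, 15, 20 days.
Next gap: 25 days. Thu Nov 28 2013 + 25 days = Mon Dec 23 2013.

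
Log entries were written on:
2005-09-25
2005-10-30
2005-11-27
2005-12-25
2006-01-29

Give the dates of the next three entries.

All Sundays; the gaps (35, 28, 28, 35) vary with month length.
This is the last Sunday of each month.
Last Sunday of February 2006: 2006-02-26.
March 2006 ends with Sunday 2006-03-26.
Last Sunday of April 2006: 2006-04-30.

2006-02-26, 2006-03-26, 2006-04-30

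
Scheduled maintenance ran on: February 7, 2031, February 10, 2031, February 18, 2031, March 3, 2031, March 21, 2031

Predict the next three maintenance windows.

April 13, 2031; May 11, 2031; June 13, 2031

Intervals are 3, 8, 13, 18 days — an arithmetic progression with common difference 5.
Next gap: 23 days. March 21, 2031 + 23 days = April 13, 2031.
Next gap: 28 days. April 13, 2031 + 28 days = May 11, 2031.
Next gap: 33 days. May 11, 2031 + 33 days = June 13, 2031.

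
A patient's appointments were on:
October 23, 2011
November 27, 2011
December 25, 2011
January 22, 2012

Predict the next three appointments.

These are Sundays at 28- or 35-day spacing (35, 28, 28).
The pattern: 4th Sunday of the month.
4th Sunday of February 2012: February 26, 2012.
4th Sunday of March 2012: March 25, 2012.
4th Sunday of April 2012: April 22, 2012.

February 26, 2012; March 25, 2012; April 22, 2012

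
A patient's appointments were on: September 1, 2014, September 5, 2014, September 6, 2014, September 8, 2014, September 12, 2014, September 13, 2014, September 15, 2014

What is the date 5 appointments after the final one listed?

Every event lands on a Monday or Friday or Saturday (gaps cycle 4, 1, 2, 4, 1, 2).
So the schedule is: every Monday, Friday and Saturday.
Next Friday: September 19, 2014.
Next Saturday: September 20, 2014.
The following Monday is September 22, 2014.
Next Friday: September 26, 2014.
The following Saturday is September 27, 2014.

September 27, 2014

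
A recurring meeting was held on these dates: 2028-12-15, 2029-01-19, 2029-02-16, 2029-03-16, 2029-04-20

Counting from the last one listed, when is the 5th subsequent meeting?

Gaps: 35, 28, 28, 35 days — a mix of 28 and 35. Every date is a Friday.
Each is the 3rd Friday of its month.
3rd Friday of May 2029: 2029-05-18.
June 2029 — 3rd Friday is 2029-06-15.
July 2029 — 3rd Friday is 2029-07-20.
August 2029 — 3rd Friday is 2029-08-17.
3rd Friday of September 2029: 2029-09-21.

2029-09-21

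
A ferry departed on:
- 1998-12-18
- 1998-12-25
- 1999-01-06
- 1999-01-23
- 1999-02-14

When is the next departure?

Gaps: 7, 12, 17, 22 days — each gap is 5 larger than the previous one.
Next gap: 27 days. 1999-02-14 + 27 days = 1999-03-13.

1999-03-13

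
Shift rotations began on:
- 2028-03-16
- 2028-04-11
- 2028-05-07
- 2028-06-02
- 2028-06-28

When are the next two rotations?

The spacing is 26, 26, 26, 26 days — always 26 days.
2028-06-28 + 26 days = 2028-07-24.
2028-07-24 + 26 days = 2028-08-19.

2028-07-24, 2028-08-19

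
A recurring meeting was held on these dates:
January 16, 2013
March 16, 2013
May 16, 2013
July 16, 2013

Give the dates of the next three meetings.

Each date is the 16th; the gaps (59, 61, 61) track the month lengths.
The rule is the 16th of every 2 months.
September 2013: September 16, 2013.
November 2013: November 16, 2013.
Next: January 2014 → January 16, 2014.

September 16, 2013; November 16, 2013; January 16, 2014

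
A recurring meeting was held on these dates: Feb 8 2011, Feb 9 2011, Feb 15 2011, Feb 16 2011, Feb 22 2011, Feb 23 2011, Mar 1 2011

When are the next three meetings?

Every event lands on a Tuesday or Wednesday (gaps cycle 1, 6, 1, 6, 1, 6).
So the schedule is: every Tuesday and Wednesday.
The following Wednesday is Mar 2 2011.
Next Tuesday: Mar 8 2011.
The following Wednesday is Mar 9 2011.

Mar 2 2011, Mar 8 2011, Mar 9 2011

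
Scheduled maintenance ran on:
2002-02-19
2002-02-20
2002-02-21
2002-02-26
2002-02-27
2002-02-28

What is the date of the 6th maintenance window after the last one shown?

Gaps: 1, 1, 5, 1, 1 days — not constant, but cyclic with period 3.
The events fall on every Tuesday, Wednesday and Thursday.
The following Tuesday is 2002-03-05.
Next Wednesday: 2002-03-06.
Next Thursday: 2002-03-07.
The following Tuesday is 2002-03-12.
The following Wednesday is 2002-03-13.
Next Thursday: 2002-03-14.

2002-03-14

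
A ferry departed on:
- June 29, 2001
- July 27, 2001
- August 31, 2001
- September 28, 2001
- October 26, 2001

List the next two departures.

These are Fridays with 28, 35, 28, 28-day gaps.
Each is the final Friday of its month — June 29, 2001 is past the 28th, so '4th Friday' doesn't fit.
November 2001 ends with Friday November 30, 2001.
December 2001 ends with Friday December 28, 2001.

November 30, 2001; December 28, 2001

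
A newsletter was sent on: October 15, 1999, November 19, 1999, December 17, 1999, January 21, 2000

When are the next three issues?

February 18, 2000; March 17, 2000; April 21, 2000

These are Fridays at 28- or 35-day spacing (35, 28, 35).
The pattern: 3rd Friday of the month.
3rd Friday of February 2000: February 18, 2000.
March 2000 — 3rd Friday is March 17, 2000.
3rd Friday of April 2000: April 21, 2000.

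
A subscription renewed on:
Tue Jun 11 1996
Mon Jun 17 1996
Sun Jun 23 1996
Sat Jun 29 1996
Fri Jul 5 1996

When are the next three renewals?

Gaps between consecutive events: 6, 6, 6, 6 days — a constant 6-day interval.
Fri Jul 5 1996 + 6 days = Thu Jul 11 1996.
Thu Jul 11 1996 + 6 days = Wed Jul 17 1996.
Wed Jul 17 1996 + 6 days = Tue Jul 23 1996.

Thu Jul 11 1996, Wed Jul 17 1996, Tue Jul 23 1996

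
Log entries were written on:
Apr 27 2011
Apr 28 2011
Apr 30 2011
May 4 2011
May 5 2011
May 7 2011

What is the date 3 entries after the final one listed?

Every event lands on a Wednesday or Thursday or Saturday (gaps cycle 1, 2, 4, 1, 2).
So the schedule is: every Wednesday, Thursday and Saturday.
Next Wednesday: May 11 2011.
The following Thursday is May 12 2011.
Next Saturday: May 14 2011.

May 14 2011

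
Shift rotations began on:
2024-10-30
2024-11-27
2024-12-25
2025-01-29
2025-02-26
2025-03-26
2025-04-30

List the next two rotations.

All Wednesdays; the gaps (28, 28, 35, 28, 28, 35) vary with month length.
This is the last Wednesday of each month.
May 2025 ends with Wednesday 2025-05-28.
Last Wednesday of June 2025: 2025-06-25.

2025-05-28, 2025-06-25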